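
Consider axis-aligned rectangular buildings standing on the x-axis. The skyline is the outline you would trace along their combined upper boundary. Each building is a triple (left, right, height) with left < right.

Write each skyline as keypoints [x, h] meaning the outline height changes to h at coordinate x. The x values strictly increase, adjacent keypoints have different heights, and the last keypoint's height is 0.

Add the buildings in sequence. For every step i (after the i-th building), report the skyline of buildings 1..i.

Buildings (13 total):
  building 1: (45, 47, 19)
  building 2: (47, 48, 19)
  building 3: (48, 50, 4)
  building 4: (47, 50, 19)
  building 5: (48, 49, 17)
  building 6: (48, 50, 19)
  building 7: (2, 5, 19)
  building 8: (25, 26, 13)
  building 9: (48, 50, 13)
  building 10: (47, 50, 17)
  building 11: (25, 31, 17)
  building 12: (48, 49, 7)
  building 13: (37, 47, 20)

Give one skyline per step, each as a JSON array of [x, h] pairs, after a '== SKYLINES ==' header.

== SKYLINES ==
[[45,19],[47,0]]
[[45,19],[48,0]]
[[45,19],[48,4],[50,0]]
[[45,19],[50,0]]
[[45,19],[50,0]]
[[45,19],[50,0]]
[[2,19],[5,0],[45,19],[50,0]]
[[2,19],[5,0],[25,13],[26,0],[45,19],[50,0]]
[[2,19],[5,0],[25,13],[26,0],[45,19],[50,0]]
[[2,19],[5,0],[25,13],[26,0],[45,19],[50,0]]
[[2,19],[5,0],[25,17],[31,0],[45,19],[50,0]]
[[2,19],[5,0],[25,17],[31,0],[45,19],[50,0]]
[[2,19],[5,0],[25,17],[31,0],[37,20],[47,19],[50,0]]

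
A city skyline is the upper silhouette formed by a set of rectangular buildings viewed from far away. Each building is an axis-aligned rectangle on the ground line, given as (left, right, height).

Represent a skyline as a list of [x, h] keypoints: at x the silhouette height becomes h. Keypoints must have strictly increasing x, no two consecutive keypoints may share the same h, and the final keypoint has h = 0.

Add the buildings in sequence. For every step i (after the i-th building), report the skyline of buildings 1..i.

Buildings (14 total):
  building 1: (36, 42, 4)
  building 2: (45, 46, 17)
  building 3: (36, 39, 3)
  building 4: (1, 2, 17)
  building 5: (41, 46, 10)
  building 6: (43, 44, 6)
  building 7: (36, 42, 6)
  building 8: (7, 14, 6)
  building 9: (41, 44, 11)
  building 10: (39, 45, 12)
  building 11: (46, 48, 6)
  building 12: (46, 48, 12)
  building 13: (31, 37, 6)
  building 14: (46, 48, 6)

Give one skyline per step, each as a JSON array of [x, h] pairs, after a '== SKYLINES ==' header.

== SKYLINES ==
[[36,4],[42,0]]
[[36,4],[42,0],[45,17],[46,0]]
[[36,4],[42,0],[45,17],[46,0]]
[[1,17],[2,0],[36,4],[42,0],[45,17],[46,0]]
[[1,17],[2,0],[36,4],[41,10],[45,17],[46,0]]
[[1,17],[2,0],[36,4],[41,10],[45,17],[46,0]]
[[1,17],[2,0],[36,6],[41,10],[45,17],[46,0]]
[[1,17],[2,0],[7,6],[14,0],[36,6],[41,10],[45,17],[46,0]]
[[1,17],[2,0],[7,6],[14,0],[36,6],[41,11],[44,10],[45,17],[46,0]]
[[1,17],[2,0],[7,6],[14,0],[36,6],[39,12],[45,17],[46,0]]
[[1,17],[2,0],[7,6],[14,0],[36,6],[39,12],[45,17],[46,6],[48,0]]
[[1,17],[2,0],[7,6],[14,0],[36,6],[39,12],[45,17],[46,12],[48,0]]
[[1,17],[2,0],[7,6],[14,0],[31,6],[39,12],[45,17],[46,12],[48,0]]
[[1,17],[2,0],[7,6],[14,0],[31,6],[39,12],[45,17],[46,12],[48,0]]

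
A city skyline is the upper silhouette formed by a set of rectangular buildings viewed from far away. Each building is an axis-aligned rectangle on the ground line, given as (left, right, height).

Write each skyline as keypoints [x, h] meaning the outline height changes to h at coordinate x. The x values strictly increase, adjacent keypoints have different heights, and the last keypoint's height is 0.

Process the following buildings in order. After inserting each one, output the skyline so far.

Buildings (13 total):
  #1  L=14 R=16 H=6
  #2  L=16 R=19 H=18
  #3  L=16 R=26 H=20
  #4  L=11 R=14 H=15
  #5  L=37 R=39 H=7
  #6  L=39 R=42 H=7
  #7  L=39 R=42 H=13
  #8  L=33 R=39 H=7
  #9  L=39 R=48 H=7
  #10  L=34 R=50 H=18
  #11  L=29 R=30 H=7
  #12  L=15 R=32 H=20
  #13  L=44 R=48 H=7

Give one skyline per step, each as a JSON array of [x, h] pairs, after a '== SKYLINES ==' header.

== SKYLINES ==
[[14,6],[16,0]]
[[14,6],[16,18],[19,0]]
[[14,6],[16,20],[26,0]]
[[11,15],[14,6],[16,20],[26,0]]
[[11,15],[14,6],[16,20],[26,0],[37,7],[39,0]]
[[11,15],[14,6],[16,20],[26,0],[37,7],[42,0]]
[[11,15],[14,6],[16,20],[26,0],[37,7],[39,13],[42,0]]
[[11,15],[14,6],[16,20],[26,0],[33,7],[39,13],[42,0]]
[[11,15],[14,6],[16,20],[26,0],[33,7],[39,13],[42,7],[48,0]]
[[11,15],[14,6],[16,20],[26,0],[33,7],[34,18],[50,0]]
[[11,15],[14,6],[16,20],[26,0],[29,7],[30,0],[33,7],[34,18],[50,0]]
[[11,15],[14,6],[15,20],[32,0],[33,7],[34,18],[50,0]]
[[11,15],[14,6],[15,20],[32,0],[33,7],[34,18],[50,0]]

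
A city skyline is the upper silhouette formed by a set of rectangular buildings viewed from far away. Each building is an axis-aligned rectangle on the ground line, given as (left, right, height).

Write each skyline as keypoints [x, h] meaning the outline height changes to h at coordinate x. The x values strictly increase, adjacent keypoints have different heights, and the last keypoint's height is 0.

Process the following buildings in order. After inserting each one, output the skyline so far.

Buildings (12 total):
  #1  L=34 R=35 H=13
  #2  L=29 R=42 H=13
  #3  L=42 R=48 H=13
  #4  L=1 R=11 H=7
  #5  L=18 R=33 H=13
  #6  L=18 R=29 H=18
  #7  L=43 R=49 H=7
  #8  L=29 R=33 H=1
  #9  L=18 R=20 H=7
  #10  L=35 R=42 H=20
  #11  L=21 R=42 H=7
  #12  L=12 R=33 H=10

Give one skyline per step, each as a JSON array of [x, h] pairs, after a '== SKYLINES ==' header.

== SKYLINES ==
[[34,13],[35,0]]
[[29,13],[42,0]]
[[29,13],[48,0]]
[[1,7],[11,0],[29,13],[48,0]]
[[1,7],[11,0],[18,13],[48,0]]
[[1,7],[11,0],[18,18],[29,13],[48,0]]
[[1,7],[11,0],[18,18],[29,13],[48,7],[49,0]]
[[1,7],[11,0],[18,18],[29,13],[48,7],[49,0]]
[[1,7],[11,0],[18,18],[29,13],[48,7],[49,0]]
[[1,7],[11,0],[18,18],[29,13],[35,20],[42,13],[48,7],[49,0]]
[[1,7],[11,0],[18,18],[29,13],[35,20],[42,13],[48,7],[49,0]]
[[1,7],[11,0],[12,10],[18,18],[29,13],[35,20],[42,13],[48,7],[49,0]]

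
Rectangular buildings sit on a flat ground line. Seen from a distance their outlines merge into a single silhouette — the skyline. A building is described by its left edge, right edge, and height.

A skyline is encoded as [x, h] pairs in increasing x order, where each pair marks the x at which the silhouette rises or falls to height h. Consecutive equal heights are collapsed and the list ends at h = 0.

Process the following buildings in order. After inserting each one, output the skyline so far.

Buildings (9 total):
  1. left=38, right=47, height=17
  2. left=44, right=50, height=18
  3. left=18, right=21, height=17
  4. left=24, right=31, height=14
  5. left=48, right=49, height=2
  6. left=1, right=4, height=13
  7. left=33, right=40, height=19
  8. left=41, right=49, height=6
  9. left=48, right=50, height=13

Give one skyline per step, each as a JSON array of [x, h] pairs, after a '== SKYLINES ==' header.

== SKYLINES ==
[[38,17],[47,0]]
[[38,17],[44,18],[50,0]]
[[18,17],[21,0],[38,17],[44,18],[50,0]]
[[18,17],[21,0],[24,14],[31,0],[38,17],[44,18],[50,0]]
[[18,17],[21,0],[24,14],[31,0],[38,17],[44,18],[50,0]]
[[1,13],[4,0],[18,17],[21,0],[24,14],[31,0],[38,17],[44,18],[50,0]]
[[1,13],[4,0],[18,17],[21,0],[24,14],[31,0],[33,19],[40,17],[44,18],[50,0]]
[[1,13],[4,0],[18,17],[21,0],[24,14],[31,0],[33,19],[40,17],[44,18],[50,0]]
[[1,13],[4,0],[18,17],[21,0],[24,14],[31,0],[33,19],[40,17],[44,18],[50,0]]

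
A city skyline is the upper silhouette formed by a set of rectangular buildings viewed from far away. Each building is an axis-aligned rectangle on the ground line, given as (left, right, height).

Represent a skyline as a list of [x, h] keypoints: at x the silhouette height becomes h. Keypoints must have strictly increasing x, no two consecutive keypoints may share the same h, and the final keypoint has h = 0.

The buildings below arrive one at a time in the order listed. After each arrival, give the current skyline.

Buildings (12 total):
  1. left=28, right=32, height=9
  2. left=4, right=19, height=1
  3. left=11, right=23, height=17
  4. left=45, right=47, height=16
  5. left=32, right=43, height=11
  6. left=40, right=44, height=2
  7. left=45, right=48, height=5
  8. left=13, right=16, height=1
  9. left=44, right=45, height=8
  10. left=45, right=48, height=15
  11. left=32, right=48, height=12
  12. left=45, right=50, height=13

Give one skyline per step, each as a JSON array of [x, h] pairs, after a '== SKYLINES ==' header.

== SKYLINES ==
[[28,9],[32,0]]
[[4,1],[19,0],[28,9],[32,0]]
[[4,1],[11,17],[23,0],[28,9],[32,0]]
[[4,1],[11,17],[23,0],[28,9],[32,0],[45,16],[47,0]]
[[4,1],[11,17],[23,0],[28,9],[32,11],[43,0],[45,16],[47,0]]
[[4,1],[11,17],[23,0],[28,9],[32,11],[43,2],[44,0],[45,16],[47,0]]
[[4,1],[11,17],[23,0],[28,9],[32,11],[43,2],[44,0],[45,16],[47,5],[48,0]]
[[4,1],[11,17],[23,0],[28,9],[32,11],[43,2],[44,0],[45,16],[47,5],[48,0]]
[[4,1],[11,17],[23,0],[28,9],[32,11],[43,2],[44,8],[45,16],[47,5],[48,0]]
[[4,1],[11,17],[23,0],[28,9],[32,11],[43,2],[44,8],[45,16],[47,15],[48,0]]
[[4,1],[11,17],[23,0],[28,9],[32,12],[45,16],[47,15],[48,0]]
[[4,1],[11,17],[23,0],[28,9],[32,12],[45,16],[47,15],[48,13],[50,0]]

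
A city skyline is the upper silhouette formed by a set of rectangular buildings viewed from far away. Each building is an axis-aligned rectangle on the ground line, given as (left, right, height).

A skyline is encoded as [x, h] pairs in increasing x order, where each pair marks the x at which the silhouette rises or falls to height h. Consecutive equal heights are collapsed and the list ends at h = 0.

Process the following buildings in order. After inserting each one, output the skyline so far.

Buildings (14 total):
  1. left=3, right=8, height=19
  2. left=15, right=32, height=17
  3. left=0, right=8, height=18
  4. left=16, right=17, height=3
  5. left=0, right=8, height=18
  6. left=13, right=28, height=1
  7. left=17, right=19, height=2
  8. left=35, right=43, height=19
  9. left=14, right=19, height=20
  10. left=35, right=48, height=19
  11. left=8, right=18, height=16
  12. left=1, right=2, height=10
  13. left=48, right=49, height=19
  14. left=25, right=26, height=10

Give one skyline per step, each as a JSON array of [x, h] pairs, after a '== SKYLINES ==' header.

== SKYLINES ==
[[3,19],[8,0]]
[[3,19],[8,0],[15,17],[32,0]]
[[0,18],[3,19],[8,0],[15,17],[32,0]]
[[0,18],[3,19],[8,0],[15,17],[32,0]]
[[0,18],[3,19],[8,0],[15,17],[32,0]]
[[0,18],[3,19],[8,0],[13,1],[15,17],[32,0]]
[[0,18],[3,19],[8,0],[13,1],[15,17],[32,0]]
[[0,18],[3,19],[8,0],[13,1],[15,17],[32,0],[35,19],[43,0]]
[[0,18],[3,19],[8,0],[13,1],[14,20],[19,17],[32,0],[35,19],[43,0]]
[[0,18],[3,19],[8,0],[13,1],[14,20],[19,17],[32,0],[35,19],[48,0]]
[[0,18],[3,19],[8,16],[14,20],[19,17],[32,0],[35,19],[48,0]]
[[0,18],[3,19],[8,16],[14,20],[19,17],[32,0],[35,19],[48,0]]
[[0,18],[3,19],[8,16],[14,20],[19,17],[32,0],[35,19],[49,0]]
[[0,18],[3,19],[8,16],[14,20],[19,17],[32,0],[35,19],[49,0]]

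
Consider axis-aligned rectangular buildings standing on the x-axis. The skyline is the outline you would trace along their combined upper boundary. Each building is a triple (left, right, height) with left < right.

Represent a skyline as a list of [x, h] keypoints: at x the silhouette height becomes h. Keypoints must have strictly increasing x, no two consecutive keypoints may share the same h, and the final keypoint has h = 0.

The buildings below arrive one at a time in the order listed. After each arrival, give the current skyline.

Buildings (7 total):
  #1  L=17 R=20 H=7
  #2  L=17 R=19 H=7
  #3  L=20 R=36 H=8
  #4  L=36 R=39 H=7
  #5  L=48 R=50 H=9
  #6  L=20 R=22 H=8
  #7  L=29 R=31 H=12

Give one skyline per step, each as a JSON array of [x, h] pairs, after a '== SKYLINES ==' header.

== SKYLINES ==
[[17,7],[20,0]]
[[17,7],[20,0]]
[[17,7],[20,8],[36,0]]
[[17,7],[20,8],[36,7],[39,0]]
[[17,7],[20,8],[36,7],[39,0],[48,9],[50,0]]
[[17,7],[20,8],[36,7],[39,0],[48,9],[50,0]]
[[17,7],[20,8],[29,12],[31,8],[36,7],[39,0],[48,9],[50,0]]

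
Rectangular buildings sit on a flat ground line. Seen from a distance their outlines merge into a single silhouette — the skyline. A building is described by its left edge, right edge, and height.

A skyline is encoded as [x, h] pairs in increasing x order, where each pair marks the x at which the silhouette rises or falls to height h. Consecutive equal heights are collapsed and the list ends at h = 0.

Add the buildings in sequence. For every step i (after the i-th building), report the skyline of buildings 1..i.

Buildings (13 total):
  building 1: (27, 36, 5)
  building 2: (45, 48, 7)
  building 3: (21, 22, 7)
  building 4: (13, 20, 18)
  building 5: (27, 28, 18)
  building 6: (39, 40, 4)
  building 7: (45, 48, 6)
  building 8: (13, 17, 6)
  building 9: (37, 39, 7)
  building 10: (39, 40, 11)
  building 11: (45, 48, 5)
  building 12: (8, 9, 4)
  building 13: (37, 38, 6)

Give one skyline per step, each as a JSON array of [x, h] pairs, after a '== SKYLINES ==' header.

== SKYLINES ==
[[27,5],[36,0]]
[[27,5],[36,0],[45,7],[48,0]]
[[21,7],[22,0],[27,5],[36,0],[45,7],[48,0]]
[[13,18],[20,0],[21,7],[22,0],[27,5],[36,0],[45,7],[48,0]]
[[13,18],[20,0],[21,7],[22,0],[27,18],[28,5],[36,0],[45,7],[48,0]]
[[13,18],[20,0],[21,7],[22,0],[27,18],[28,5],[36,0],[39,4],[40,0],[45,7],[48,0]]
[[13,18],[20,0],[21,7],[22,0],[27,18],[28,5],[36,0],[39,4],[40,0],[45,7],[48,0]]
[[13,18],[20,0],[21,7],[22,0],[27,18],[28,5],[36,0],[39,4],[40,0],[45,7],[48,0]]
[[13,18],[20,0],[21,7],[22,0],[27,18],[28,5],[36,0],[37,7],[39,4],[40,0],[45,7],[48,0]]
[[13,18],[20,0],[21,7],[22,0],[27,18],[28,5],[36,0],[37,7],[39,11],[40,0],[45,7],[48,0]]
[[13,18],[20,0],[21,7],[22,0],[27,18],[28,5],[36,0],[37,7],[39,11],[40,0],[45,7],[48,0]]
[[8,4],[9,0],[13,18],[20,0],[21,7],[22,0],[27,18],[28,5],[36,0],[37,7],[39,11],[40,0],[45,7],[48,0]]
[[8,4],[9,0],[13,18],[20,0],[21,7],[22,0],[27,18],[28,5],[36,0],[37,7],[39,11],[40,0],[45,7],[48,0]]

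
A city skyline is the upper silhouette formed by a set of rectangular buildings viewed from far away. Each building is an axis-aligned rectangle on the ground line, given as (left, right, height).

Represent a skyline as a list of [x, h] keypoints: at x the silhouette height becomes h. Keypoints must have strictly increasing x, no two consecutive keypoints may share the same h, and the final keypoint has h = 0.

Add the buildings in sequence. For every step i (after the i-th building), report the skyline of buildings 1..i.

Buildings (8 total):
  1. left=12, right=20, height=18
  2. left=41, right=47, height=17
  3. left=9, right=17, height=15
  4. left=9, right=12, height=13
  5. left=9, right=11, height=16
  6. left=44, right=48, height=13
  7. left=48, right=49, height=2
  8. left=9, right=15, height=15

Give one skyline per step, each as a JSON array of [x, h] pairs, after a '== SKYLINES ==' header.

== SKYLINES ==
[[12,18],[20,0]]
[[12,18],[20,0],[41,17],[47,0]]
[[9,15],[12,18],[20,0],[41,17],[47,0]]
[[9,15],[12,18],[20,0],[41,17],[47,0]]
[[9,16],[11,15],[12,18],[20,0],[41,17],[47,0]]
[[9,16],[11,15],[12,18],[20,0],[41,17],[47,13],[48,0]]
[[9,16],[11,15],[12,18],[20,0],[41,17],[47,13],[48,2],[49,0]]
[[9,16],[11,15],[12,18],[20,0],[41,17],[47,13],[48,2],[49,0]]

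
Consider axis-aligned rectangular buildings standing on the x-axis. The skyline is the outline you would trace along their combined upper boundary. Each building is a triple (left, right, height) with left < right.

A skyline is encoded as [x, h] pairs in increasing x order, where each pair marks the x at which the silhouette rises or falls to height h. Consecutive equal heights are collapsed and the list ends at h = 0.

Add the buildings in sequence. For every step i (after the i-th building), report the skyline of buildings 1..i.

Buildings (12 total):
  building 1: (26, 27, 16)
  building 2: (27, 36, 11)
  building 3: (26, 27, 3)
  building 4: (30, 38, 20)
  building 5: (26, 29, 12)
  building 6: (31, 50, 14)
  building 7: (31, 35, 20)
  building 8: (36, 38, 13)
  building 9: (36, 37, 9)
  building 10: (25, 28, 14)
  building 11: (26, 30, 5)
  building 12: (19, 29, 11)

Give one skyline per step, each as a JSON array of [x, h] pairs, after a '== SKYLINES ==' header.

== SKYLINES ==
[[26,16],[27,0]]
[[26,16],[27,11],[36,0]]
[[26,16],[27,11],[36,0]]
[[26,16],[27,11],[30,20],[38,0]]
[[26,16],[27,12],[29,11],[30,20],[38,0]]
[[26,16],[27,12],[29,11],[30,20],[38,14],[50,0]]
[[26,16],[27,12],[29,11],[30,20],[38,14],[50,0]]
[[26,16],[27,12],[29,11],[30,20],[38,14],[50,0]]
[[26,16],[27,12],[29,11],[30,20],[38,14],[50,0]]
[[25,14],[26,16],[27,14],[28,12],[29,11],[30,20],[38,14],[50,0]]
[[25,14],[26,16],[27,14],[28,12],[29,11],[30,20],[38,14],[50,0]]
[[19,11],[25,14],[26,16],[27,14],[28,12],[29,11],[30,20],[38,14],[50,0]]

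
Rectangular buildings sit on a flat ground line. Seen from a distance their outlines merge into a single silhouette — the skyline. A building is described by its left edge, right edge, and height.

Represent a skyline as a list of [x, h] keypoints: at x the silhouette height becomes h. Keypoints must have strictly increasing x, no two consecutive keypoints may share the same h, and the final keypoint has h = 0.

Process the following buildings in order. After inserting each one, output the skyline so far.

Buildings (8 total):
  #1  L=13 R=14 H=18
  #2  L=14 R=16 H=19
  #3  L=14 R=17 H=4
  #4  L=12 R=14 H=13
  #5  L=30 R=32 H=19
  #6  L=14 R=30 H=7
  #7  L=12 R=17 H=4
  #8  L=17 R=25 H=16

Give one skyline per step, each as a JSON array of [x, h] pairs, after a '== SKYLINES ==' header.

== SKYLINES ==
[[13,18],[14,0]]
[[13,18],[14,19],[16,0]]
[[13,18],[14,19],[16,4],[17,0]]
[[12,13],[13,18],[14,19],[16,4],[17,0]]
[[12,13],[13,18],[14,19],[16,4],[17,0],[30,19],[32,0]]
[[12,13],[13,18],[14,19],[16,7],[30,19],[32,0]]
[[12,13],[13,18],[14,19],[16,7],[30,19],[32,0]]
[[12,13],[13,18],[14,19],[16,7],[17,16],[25,7],[30,19],[32,0]]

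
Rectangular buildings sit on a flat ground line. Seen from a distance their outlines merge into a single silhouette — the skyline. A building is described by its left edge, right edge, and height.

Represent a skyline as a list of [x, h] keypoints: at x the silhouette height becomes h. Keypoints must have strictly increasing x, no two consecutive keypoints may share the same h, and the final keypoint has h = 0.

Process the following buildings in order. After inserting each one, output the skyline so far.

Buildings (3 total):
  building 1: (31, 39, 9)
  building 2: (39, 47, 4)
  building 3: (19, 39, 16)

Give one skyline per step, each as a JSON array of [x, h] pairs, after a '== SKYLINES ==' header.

== SKYLINES ==
[[31,9],[39,0]]
[[31,9],[39,4],[47,0]]
[[19,16],[39,4],[47,0]]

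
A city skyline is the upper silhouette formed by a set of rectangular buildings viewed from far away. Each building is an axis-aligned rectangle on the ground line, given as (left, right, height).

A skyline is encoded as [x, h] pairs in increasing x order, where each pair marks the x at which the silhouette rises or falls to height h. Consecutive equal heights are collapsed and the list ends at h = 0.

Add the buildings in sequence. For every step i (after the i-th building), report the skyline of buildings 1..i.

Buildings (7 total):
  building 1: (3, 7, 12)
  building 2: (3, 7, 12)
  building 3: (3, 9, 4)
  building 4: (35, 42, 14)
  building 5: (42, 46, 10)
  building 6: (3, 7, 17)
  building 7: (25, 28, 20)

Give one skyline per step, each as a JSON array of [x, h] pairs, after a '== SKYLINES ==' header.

== SKYLINES ==
[[3,12],[7,0]]
[[3,12],[7,0]]
[[3,12],[7,4],[9,0]]
[[3,12],[7,4],[9,0],[35,14],[42,0]]
[[3,12],[7,4],[9,0],[35,14],[42,10],[46,0]]
[[3,17],[7,4],[9,0],[35,14],[42,10],[46,0]]
[[3,17],[7,4],[9,0],[25,20],[28,0],[35,14],[42,10],[46,0]]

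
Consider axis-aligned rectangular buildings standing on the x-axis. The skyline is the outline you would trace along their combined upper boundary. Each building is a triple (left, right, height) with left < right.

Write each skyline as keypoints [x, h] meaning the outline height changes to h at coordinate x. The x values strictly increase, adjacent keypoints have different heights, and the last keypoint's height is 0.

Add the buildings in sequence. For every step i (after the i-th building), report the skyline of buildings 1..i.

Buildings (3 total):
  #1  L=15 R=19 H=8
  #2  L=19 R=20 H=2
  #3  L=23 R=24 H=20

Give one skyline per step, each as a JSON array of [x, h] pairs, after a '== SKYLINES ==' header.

== SKYLINES ==
[[15,8],[19,0]]
[[15,8],[19,2],[20,0]]
[[15,8],[19,2],[20,0],[23,20],[24,0]]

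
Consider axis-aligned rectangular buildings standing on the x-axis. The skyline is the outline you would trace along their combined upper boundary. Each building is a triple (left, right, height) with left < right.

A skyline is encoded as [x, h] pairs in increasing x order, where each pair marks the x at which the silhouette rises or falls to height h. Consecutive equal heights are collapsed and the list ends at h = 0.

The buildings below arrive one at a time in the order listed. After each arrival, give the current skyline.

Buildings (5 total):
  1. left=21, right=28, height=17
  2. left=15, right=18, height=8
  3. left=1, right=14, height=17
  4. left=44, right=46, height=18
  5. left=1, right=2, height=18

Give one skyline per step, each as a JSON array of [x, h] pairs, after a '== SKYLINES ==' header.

== SKYLINES ==
[[21,17],[28,0]]
[[15,8],[18,0],[21,17],[28,0]]
[[1,17],[14,0],[15,8],[18,0],[21,17],[28,0]]
[[1,17],[14,0],[15,8],[18,0],[21,17],[28,0],[44,18],[46,0]]
[[1,18],[2,17],[14,0],[15,8],[18,0],[21,17],[28,0],[44,18],[46,0]]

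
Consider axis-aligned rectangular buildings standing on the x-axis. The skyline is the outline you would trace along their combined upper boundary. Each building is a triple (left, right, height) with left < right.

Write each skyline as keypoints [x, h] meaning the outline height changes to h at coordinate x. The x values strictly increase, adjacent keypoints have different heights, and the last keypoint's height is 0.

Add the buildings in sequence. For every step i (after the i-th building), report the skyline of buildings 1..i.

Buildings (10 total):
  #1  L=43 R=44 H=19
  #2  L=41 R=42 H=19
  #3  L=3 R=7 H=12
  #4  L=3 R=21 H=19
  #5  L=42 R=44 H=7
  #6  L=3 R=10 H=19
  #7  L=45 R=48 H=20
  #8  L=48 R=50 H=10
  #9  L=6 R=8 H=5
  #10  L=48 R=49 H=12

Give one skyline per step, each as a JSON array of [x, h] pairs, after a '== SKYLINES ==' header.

== SKYLINES ==
[[43,19],[44,0]]
[[41,19],[42,0],[43,19],[44,0]]
[[3,12],[7,0],[41,19],[42,0],[43,19],[44,0]]
[[3,19],[21,0],[41,19],[42,0],[43,19],[44,0]]
[[3,19],[21,0],[41,19],[42,7],[43,19],[44,0]]
[[3,19],[21,0],[41,19],[42,7],[43,19],[44,0]]
[[3,19],[21,0],[41,19],[42,7],[43,19],[44,0],[45,20],[48,0]]
[[3,19],[21,0],[41,19],[42,7],[43,19],[44,0],[45,20],[48,10],[50,0]]
[[3,19],[21,0],[41,19],[42,7],[43,19],[44,0],[45,20],[48,10],[50,0]]
[[3,19],[21,0],[41,19],[42,7],[43,19],[44,0],[45,20],[48,12],[49,10],[50,0]]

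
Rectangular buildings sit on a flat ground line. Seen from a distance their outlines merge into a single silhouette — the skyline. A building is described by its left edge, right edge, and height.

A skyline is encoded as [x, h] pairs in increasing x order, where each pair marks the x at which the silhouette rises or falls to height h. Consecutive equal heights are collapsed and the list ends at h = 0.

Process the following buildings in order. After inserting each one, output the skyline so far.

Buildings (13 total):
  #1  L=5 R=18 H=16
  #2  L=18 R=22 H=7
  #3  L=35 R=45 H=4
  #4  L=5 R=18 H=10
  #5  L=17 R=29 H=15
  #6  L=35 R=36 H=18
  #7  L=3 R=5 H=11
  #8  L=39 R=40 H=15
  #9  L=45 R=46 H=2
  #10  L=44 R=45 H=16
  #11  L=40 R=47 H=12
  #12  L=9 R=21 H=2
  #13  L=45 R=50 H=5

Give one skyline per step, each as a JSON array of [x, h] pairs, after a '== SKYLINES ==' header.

== SKYLINES ==
[[5,16],[18,0]]
[[5,16],[18,7],[22,0]]
[[5,16],[18,7],[22,0],[35,4],[45,0]]
[[5,16],[18,7],[22,0],[35,4],[45,0]]
[[5,16],[18,15],[29,0],[35,4],[45,0]]
[[5,16],[18,15],[29,0],[35,18],[36,4],[45,0]]
[[3,11],[5,16],[18,15],[29,0],[35,18],[36,4],[45,0]]
[[3,11],[5,16],[18,15],[29,0],[35,18],[36,4],[39,15],[40,4],[45,0]]
[[3,11],[5,16],[18,15],[29,0],[35,18],[36,4],[39,15],[40,4],[45,2],[46,0]]
[[3,11],[5,16],[18,15],[29,0],[35,18],[36,4],[39,15],[40,4],[44,16],[45,2],[46,0]]
[[3,11],[5,16],[18,15],[29,0],[35,18],[36,4],[39,15],[40,12],[44,16],[45,12],[47,0]]
[[3,11],[5,16],[18,15],[29,0],[35,18],[36,4],[39,15],[40,12],[44,16],[45,12],[47,0]]
[[3,11],[5,16],[18,15],[29,0],[35,18],[36,4],[39,15],[40,12],[44,16],[45,12],[47,5],[50,0]]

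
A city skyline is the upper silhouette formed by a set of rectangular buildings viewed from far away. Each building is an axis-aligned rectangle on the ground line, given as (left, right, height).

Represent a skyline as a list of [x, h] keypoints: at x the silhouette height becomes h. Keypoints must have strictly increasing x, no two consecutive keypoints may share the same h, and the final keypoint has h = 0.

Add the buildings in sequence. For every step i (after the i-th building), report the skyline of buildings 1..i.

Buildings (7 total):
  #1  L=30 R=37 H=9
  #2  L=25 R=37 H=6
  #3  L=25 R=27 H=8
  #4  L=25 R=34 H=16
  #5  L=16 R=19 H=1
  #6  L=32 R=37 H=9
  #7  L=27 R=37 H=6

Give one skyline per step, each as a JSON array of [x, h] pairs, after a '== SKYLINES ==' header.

== SKYLINES ==
[[30,9],[37,0]]
[[25,6],[30,9],[37,0]]
[[25,8],[27,6],[30,9],[37,0]]
[[25,16],[34,9],[37,0]]
[[16,1],[19,0],[25,16],[34,9],[37,0]]
[[16,1],[19,0],[25,16],[34,9],[37,0]]
[[16,1],[19,0],[25,16],[34,9],[37,0]]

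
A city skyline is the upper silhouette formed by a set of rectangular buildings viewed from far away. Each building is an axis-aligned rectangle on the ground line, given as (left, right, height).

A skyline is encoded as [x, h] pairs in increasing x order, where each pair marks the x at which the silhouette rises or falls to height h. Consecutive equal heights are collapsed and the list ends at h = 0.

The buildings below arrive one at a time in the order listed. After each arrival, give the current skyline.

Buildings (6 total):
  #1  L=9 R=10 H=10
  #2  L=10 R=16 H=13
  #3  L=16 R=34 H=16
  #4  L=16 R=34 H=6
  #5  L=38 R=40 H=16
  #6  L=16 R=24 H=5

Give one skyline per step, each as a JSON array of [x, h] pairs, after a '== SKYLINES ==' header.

== SKYLINES ==
[[9,10],[10,0]]
[[9,10],[10,13],[16,0]]
[[9,10],[10,13],[16,16],[34,0]]
[[9,10],[10,13],[16,16],[34,0]]
[[9,10],[10,13],[16,16],[34,0],[38,16],[40,0]]
[[9,10],[10,13],[16,16],[34,0],[38,16],[40,0]]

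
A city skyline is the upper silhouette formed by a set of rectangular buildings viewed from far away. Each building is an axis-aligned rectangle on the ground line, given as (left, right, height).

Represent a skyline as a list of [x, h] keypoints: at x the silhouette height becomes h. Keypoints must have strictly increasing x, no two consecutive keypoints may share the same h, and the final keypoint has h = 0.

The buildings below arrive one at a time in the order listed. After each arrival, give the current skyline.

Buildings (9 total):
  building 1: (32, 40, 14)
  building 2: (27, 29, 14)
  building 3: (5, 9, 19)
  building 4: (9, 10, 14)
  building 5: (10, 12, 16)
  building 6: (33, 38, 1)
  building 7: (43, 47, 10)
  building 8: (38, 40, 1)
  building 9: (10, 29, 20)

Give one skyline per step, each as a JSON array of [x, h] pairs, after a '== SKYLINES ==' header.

== SKYLINES ==
[[32,14],[40,0]]
[[27,14],[29,0],[32,14],[40,0]]
[[5,19],[9,0],[27,14],[29,0],[32,14],[40,0]]
[[5,19],[9,14],[10,0],[27,14],[29,0],[32,14],[40,0]]
[[5,19],[9,14],[10,16],[12,0],[27,14],[29,0],[32,14],[40,0]]
[[5,19],[9,14],[10,16],[12,0],[27,14],[29,0],[32,14],[40,0]]
[[5,19],[9,14],[10,16],[12,0],[27,14],[29,0],[32,14],[40,0],[43,10],[47,0]]
[[5,19],[9,14],[10,16],[12,0],[27,14],[29,0],[32,14],[40,0],[43,10],[47,0]]
[[5,19],[9,14],[10,20],[29,0],[32,14],[40,0],[43,10],[47,0]]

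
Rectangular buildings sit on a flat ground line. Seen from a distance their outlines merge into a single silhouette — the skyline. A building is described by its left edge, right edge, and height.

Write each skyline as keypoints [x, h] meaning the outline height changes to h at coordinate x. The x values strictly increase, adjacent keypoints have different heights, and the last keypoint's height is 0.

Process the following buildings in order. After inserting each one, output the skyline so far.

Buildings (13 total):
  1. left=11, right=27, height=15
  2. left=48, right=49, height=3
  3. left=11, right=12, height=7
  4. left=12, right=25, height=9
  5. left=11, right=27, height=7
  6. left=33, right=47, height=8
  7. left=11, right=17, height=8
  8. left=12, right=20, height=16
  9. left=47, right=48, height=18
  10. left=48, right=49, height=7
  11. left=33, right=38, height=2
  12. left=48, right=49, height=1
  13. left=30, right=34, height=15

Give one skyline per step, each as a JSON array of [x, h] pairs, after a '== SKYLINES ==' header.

== SKYLINES ==
[[11,15],[27,0]]
[[11,15],[27,0],[48,3],[49,0]]
[[11,15],[27,0],[48,3],[49,0]]
[[11,15],[27,0],[48,3],[49,0]]
[[11,15],[27,0],[48,3],[49,0]]
[[11,15],[27,0],[33,8],[47,0],[48,3],[49,0]]
[[11,15],[27,0],[33,8],[47,0],[48,3],[49,0]]
[[11,15],[12,16],[20,15],[27,0],[33,8],[47,0],[48,3],[49,0]]
[[11,15],[12,16],[20,15],[27,0],[33,8],[47,18],[48,3],[49,0]]
[[11,15],[12,16],[20,15],[27,0],[33,8],[47,18],[48,7],[49,0]]
[[11,15],[12,16],[20,15],[27,0],[33,8],[47,18],[48,7],[49,0]]
[[11,15],[12,16],[20,15],[27,0],[33,8],[47,18],[48,7],[49,0]]
[[11,15],[12,16],[20,15],[27,0],[30,15],[34,8],[47,18],[48,7],[49,0]]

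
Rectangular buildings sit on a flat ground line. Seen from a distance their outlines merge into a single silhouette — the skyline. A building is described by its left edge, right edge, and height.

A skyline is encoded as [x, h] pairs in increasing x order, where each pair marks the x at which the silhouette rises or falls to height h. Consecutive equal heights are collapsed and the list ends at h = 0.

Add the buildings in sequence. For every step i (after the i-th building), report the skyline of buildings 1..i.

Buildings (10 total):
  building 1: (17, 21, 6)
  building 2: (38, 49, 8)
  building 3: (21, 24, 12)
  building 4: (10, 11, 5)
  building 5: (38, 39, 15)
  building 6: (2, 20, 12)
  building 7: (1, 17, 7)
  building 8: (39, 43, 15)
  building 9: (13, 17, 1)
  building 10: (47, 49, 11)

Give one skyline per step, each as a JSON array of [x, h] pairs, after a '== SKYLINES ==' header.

== SKYLINES ==
[[17,6],[21,0]]
[[17,6],[21,0],[38,8],[49,0]]
[[17,6],[21,12],[24,0],[38,8],[49,0]]
[[10,5],[11,0],[17,6],[21,12],[24,0],[38,8],[49,0]]
[[10,5],[11,0],[17,6],[21,12],[24,0],[38,15],[39,8],[49,0]]
[[2,12],[20,6],[21,12],[24,0],[38,15],[39,8],[49,0]]
[[1,7],[2,12],[20,6],[21,12],[24,0],[38,15],[39,8],[49,0]]
[[1,7],[2,12],[20,6],[21,12],[24,0],[38,15],[43,8],[49,0]]
[[1,7],[2,12],[20,6],[21,12],[24,0],[38,15],[43,8],[49,0]]
[[1,7],[2,12],[20,6],[21,12],[24,0],[38,15],[43,8],[47,11],[49,0]]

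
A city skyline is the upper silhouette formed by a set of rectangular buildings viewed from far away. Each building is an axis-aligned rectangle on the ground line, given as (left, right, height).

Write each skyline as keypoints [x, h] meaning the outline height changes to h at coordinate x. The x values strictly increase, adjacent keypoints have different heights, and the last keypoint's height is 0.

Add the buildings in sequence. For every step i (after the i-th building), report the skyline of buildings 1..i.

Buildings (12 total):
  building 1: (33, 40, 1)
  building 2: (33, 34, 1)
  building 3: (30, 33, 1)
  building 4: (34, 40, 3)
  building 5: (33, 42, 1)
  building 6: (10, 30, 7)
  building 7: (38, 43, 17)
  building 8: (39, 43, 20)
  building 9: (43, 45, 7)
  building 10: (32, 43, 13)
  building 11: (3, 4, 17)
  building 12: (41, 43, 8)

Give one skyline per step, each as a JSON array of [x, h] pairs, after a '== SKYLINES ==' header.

== SKYLINES ==
[[33,1],[40,0]]
[[33,1],[40,0]]
[[30,1],[40,0]]
[[30,1],[34,3],[40,0]]
[[30,1],[34,3],[40,1],[42,0]]
[[10,7],[30,1],[34,3],[40,1],[42,0]]
[[10,7],[30,1],[34,3],[38,17],[43,0]]
[[10,7],[30,1],[34,3],[38,17],[39,20],[43,0]]
[[10,7],[30,1],[34,3],[38,17],[39,20],[43,7],[45,0]]
[[10,7],[30,1],[32,13],[38,17],[39,20],[43,7],[45,0]]
[[3,17],[4,0],[10,7],[30,1],[32,13],[38,17],[39,20],[43,7],[45,0]]
[[3,17],[4,0],[10,7],[30,1],[32,13],[38,17],[39,20],[43,7],[45,0]]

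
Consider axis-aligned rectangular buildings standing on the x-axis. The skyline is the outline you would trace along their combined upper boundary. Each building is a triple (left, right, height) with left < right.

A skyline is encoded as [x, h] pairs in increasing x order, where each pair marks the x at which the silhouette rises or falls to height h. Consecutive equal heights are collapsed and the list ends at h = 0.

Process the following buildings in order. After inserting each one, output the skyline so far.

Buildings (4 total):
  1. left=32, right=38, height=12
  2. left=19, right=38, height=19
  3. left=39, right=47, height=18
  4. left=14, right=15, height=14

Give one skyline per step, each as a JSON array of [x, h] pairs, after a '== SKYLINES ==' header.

== SKYLINES ==
[[32,12],[38,0]]
[[19,19],[38,0]]
[[19,19],[38,0],[39,18],[47,0]]
[[14,14],[15,0],[19,19],[38,0],[39,18],[47,0]]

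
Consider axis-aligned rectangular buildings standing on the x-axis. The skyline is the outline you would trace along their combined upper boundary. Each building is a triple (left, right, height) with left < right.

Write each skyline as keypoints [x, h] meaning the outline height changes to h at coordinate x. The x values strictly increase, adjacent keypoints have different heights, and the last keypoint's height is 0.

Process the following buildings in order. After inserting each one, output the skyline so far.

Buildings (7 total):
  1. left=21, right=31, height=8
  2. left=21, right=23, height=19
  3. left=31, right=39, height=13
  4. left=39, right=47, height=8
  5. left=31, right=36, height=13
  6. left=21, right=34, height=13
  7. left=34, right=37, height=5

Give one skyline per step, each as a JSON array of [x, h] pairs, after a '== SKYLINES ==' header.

== SKYLINES ==
[[21,8],[31,0]]
[[21,19],[23,8],[31,0]]
[[21,19],[23,8],[31,13],[39,0]]
[[21,19],[23,8],[31,13],[39,8],[47,0]]
[[21,19],[23,8],[31,13],[39,8],[47,0]]
[[21,19],[23,13],[39,8],[47,0]]
[[21,19],[23,13],[39,8],[47,0]]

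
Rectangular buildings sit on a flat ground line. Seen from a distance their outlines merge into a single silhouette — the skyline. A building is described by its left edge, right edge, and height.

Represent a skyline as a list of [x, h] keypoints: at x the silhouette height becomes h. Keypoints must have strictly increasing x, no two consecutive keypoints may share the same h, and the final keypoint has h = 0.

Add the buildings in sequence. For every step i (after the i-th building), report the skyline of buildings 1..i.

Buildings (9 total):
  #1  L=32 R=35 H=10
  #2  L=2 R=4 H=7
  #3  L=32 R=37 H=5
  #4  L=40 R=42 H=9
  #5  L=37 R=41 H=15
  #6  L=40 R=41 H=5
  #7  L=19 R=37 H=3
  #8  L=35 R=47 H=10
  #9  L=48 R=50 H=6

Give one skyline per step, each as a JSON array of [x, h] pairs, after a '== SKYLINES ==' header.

== SKYLINES ==
[[32,10],[35,0]]
[[2,7],[4,0],[32,10],[35,0]]
[[2,7],[4,0],[32,10],[35,5],[37,0]]
[[2,7],[4,0],[32,10],[35,5],[37,0],[40,9],[42,0]]
[[2,7],[4,0],[32,10],[35,5],[37,15],[41,9],[42,0]]
[[2,7],[4,0],[32,10],[35,5],[37,15],[41,9],[42,0]]
[[2,7],[4,0],[19,3],[32,10],[35,5],[37,15],[41,9],[42,0]]
[[2,7],[4,0],[19,3],[32,10],[37,15],[41,10],[47,0]]
[[2,7],[4,0],[19,3],[32,10],[37,15],[41,10],[47,0],[48,6],[50,0]]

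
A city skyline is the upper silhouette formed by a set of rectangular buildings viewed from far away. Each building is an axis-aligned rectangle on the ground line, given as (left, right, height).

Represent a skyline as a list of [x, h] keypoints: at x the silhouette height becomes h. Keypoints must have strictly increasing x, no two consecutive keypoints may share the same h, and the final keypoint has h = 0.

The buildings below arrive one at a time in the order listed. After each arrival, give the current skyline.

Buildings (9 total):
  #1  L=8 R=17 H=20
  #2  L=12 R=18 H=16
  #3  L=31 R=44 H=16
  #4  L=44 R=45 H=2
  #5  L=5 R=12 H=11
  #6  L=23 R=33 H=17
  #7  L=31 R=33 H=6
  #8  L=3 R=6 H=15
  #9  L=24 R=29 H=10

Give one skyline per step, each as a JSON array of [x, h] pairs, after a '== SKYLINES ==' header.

== SKYLINES ==
[[8,20],[17,0]]
[[8,20],[17,16],[18,0]]
[[8,20],[17,16],[18,0],[31,16],[44,0]]
[[8,20],[17,16],[18,0],[31,16],[44,2],[45,0]]
[[5,11],[8,20],[17,16],[18,0],[31,16],[44,2],[45,0]]
[[5,11],[8,20],[17,16],[18,0],[23,17],[33,16],[44,2],[45,0]]
[[5,11],[8,20],[17,16],[18,0],[23,17],[33,16],[44,2],[45,0]]
[[3,15],[6,11],[8,20],[17,16],[18,0],[23,17],[33,16],[44,2],[45,0]]
[[3,15],[6,11],[8,20],[17,16],[18,0],[23,17],[33,16],[44,2],[45,0]]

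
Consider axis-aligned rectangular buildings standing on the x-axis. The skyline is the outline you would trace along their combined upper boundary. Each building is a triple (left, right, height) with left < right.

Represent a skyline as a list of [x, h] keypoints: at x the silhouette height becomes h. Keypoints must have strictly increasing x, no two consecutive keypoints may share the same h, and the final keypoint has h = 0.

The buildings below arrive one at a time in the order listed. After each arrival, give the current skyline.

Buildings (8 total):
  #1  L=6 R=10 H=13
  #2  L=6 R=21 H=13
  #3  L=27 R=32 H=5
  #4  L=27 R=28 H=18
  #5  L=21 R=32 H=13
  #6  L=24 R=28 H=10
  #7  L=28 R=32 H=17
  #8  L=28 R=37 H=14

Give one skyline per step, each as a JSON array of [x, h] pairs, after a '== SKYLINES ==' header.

== SKYLINES ==
[[6,13],[10,0]]
[[6,13],[21,0]]
[[6,13],[21,0],[27,5],[32,0]]
[[6,13],[21,0],[27,18],[28,5],[32,0]]
[[6,13],[27,18],[28,13],[32,0]]
[[6,13],[27,18],[28,13],[32,0]]
[[6,13],[27,18],[28,17],[32,0]]
[[6,13],[27,18],[28,17],[32,14],[37,0]]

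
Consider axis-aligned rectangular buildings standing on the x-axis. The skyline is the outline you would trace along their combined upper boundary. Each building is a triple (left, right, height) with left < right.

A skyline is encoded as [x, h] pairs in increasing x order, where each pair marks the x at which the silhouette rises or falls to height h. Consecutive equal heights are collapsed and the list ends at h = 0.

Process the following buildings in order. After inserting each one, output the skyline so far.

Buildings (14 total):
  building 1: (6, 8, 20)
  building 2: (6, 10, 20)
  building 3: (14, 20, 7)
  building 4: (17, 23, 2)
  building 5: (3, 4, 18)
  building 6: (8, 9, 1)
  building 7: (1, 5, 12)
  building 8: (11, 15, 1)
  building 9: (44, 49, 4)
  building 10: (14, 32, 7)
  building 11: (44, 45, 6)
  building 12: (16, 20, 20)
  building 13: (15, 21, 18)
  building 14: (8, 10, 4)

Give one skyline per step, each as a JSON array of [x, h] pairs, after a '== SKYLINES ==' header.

== SKYLINES ==
[[6,20],[8,0]]
[[6,20],[10,0]]
[[6,20],[10,0],[14,7],[20,0]]
[[6,20],[10,0],[14,7],[20,2],[23,0]]
[[3,18],[4,0],[6,20],[10,0],[14,7],[20,2],[23,0]]
[[3,18],[4,0],[6,20],[10,0],[14,7],[20,2],[23,0]]
[[1,12],[3,18],[4,12],[5,0],[6,20],[10,0],[14,7],[20,2],[23,0]]
[[1,12],[3,18],[4,12],[5,0],[6,20],[10,0],[11,1],[14,7],[20,2],[23,0]]
[[1,12],[3,18],[4,12],[5,0],[6,20],[10,0],[11,1],[14,7],[20,2],[23,0],[44,4],[49,0]]
[[1,12],[3,18],[4,12],[5,0],[6,20],[10,0],[11,1],[14,7],[32,0],[44,4],[49,0]]
[[1,12],[3,18],[4,12],[5,0],[6,20],[10,0],[11,1],[14,7],[32,0],[44,6],[45,4],[49,0]]
[[1,12],[3,18],[4,12],[5,0],[6,20],[10,0],[11,1],[14,7],[16,20],[20,7],[32,0],[44,6],[45,4],[49,0]]
[[1,12],[3,18],[4,12],[5,0],[6,20],[10,0],[11,1],[14,7],[15,18],[16,20],[20,18],[21,7],[32,0],[44,6],[45,4],[49,0]]
[[1,12],[3,18],[4,12],[5,0],[6,20],[10,0],[11,1],[14,7],[15,18],[16,20],[20,18],[21,7],[32,0],[44,6],[45,4],[49,0]]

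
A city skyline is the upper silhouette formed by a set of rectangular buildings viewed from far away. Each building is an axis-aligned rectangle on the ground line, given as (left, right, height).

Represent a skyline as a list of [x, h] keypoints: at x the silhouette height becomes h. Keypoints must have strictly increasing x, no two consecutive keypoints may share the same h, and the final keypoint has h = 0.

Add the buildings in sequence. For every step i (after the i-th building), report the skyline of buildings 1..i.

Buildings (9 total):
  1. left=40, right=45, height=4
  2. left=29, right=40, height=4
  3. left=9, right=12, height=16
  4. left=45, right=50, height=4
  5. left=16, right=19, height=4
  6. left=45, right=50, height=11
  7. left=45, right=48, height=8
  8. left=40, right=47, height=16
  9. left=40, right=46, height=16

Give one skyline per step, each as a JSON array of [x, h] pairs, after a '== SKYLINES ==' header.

== SKYLINES ==
[[40,4],[45,0]]
[[29,4],[45,0]]
[[9,16],[12,0],[29,4],[45,0]]
[[9,16],[12,0],[29,4],[50,0]]
[[9,16],[12,0],[16,4],[19,0],[29,4],[50,0]]
[[9,16],[12,0],[16,4],[19,0],[29,4],[45,11],[50,0]]
[[9,16],[12,0],[16,4],[19,0],[29,4],[45,11],[50,0]]
[[9,16],[12,0],[16,4],[19,0],[29,4],[40,16],[47,11],[50,0]]
[[9,16],[12,0],[16,4],[19,0],[29,4],[40,16],[47,11],[50,0]]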